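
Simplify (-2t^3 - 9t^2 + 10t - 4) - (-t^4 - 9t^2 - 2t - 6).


Distribute the minus sign:
  (-2t^3 - 9t^2 + 10t - 4)
- (-t^4 - 9t^2 - 2t - 6)
Negate second polynomial: t^4 + 9t^2 + 2t + 6
Add: t^4 - 2t^3 + 12t + 2


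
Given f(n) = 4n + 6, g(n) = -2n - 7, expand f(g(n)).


Substitute g(n) into f:
f(g(n)) = 4*(-2n - 7) + 6
Expand and combine: -8n - 22


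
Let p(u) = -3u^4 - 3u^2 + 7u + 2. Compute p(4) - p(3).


p(4) = -786
p(3) = -247
p(4) - p(3) = -786 + 247 = -539


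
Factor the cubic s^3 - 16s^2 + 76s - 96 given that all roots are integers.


Try integer roots (divisors of -96). s=2: p(2)=0.
Divide out (s - 2): quotient is s^2 - 14s + 48.
Factor the quadratic: (s - 6)(s - 8)
Result: (s - 2)(s - 6)(s - 8)


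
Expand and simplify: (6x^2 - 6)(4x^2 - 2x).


Distribute each term of the first polynomial:
  (6x^2)(4x^2 - 2x) = 24x^4 - 12x^3
  (-6)(4x^2 - 2x) = -24x^2 + 12x
Sum: 24x^4 - 12x^3 - 24x^2 + 12x


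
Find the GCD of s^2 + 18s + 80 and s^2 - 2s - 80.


Factor each:
  s^2 + 18s + 80 = (s + 8)(s + 10)
  s^2 - 2s - 80 = (s + 8)(s - 10)
Common monic factor: s + 8


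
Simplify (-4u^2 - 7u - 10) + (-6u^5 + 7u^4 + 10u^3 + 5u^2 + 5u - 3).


Align terms by degree and add:
  -4u^2 - 7u - 10
  -6u^5 + 7u^4 + 10u^3 + 5u^2 + 5u - 3
= -6u^5 + 7u^4 + 10u^3 + u^2 - 2u - 13


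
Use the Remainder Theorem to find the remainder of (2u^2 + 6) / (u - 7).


By the Remainder Theorem, the remainder equals p(7):
  2*(7)^2 = 98
  0*(7)^1 = 0
  constant: 6
Sum: 98 + 0 + 6 = 104


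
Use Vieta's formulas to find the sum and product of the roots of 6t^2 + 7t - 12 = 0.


For at^2+bt+c=0: sum = -b/a, product = c/a.
a=6, b=7, c=-12
Sum = -(7)/6 = -7/6
Product = (-12)/6 = -2


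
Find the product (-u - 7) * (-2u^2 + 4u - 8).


Distribute each term of the first polynomial:
  (-u)(-2u^2 + 4u - 8) = 2u^3 - 4u^2 + 8u
  (-7)(-2u^2 + 4u - 8) = 14u^2 - 28u + 56
Sum: 2u^3 + 10u^2 - 20u + 56


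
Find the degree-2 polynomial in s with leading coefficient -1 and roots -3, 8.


p(s) = -(s + 3)(s - 8)
Expand: -s^2 + 5s + 24


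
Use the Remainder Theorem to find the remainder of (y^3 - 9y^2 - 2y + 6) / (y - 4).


By the Remainder Theorem, the remainder equals p(4):
  1*(4)^3 = 64
  -9*(4)^2 = -144
  -2*(4)^1 = -8
  constant: 6
Sum: 64 - 144 - 8 + 6 = -82


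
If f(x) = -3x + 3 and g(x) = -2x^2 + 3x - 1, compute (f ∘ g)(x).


Substitute g(x) into f:
f(g(x)) = -3*(-2x^2 + 3x - 1) + 3
Expand and combine: 6x^2 - 9x + 6


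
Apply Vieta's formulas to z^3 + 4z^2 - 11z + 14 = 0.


Monic cubic z^3+bz^2+cz+d=0: sum=-b, pairwise sum=c, product=-d.
b=4, c=-11, d=14
r1+r2+r3 = -4
r1r2+r1r3+r2r3 = -11
r1r2r3 = -14


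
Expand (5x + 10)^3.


Expand (5x + 10)^3 by repeated multiplication:
  (5x + 10)^2 = 25x^2 + 100x + 100
= 125x^3 + 750x^2 + 1500x + 1000


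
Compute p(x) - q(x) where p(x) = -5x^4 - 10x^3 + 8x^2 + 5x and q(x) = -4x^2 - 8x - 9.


Distribute the minus sign:
  (-5x^4 - 10x^3 + 8x^2 + 5x)
- (-4x^2 - 8x - 9)
Negate second polynomial: 4x^2 + 8x + 9
Add: -5x^4 - 10x^3 + 12x^2 + 13x + 9


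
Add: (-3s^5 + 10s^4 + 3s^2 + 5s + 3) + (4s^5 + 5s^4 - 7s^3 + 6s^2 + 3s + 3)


Align terms by degree and add:
  -3s^5 + 10s^4 + 3s^2 + 5s + 3
+ 4s^5 + 5s^4 - 7s^3 + 6s^2 + 3s + 3
= s^5 + 15s^4 - 7s^3 + 9s^2 + 8s + 6


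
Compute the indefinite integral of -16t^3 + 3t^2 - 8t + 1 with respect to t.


Reverse power rule on each term:
  ∫ -16t^3 dt = -4t^4
  ∫ 3t^2 dt = t^3
  ∫ -8t dt = -4t^2
  ∫ 1 dt = t
F(t) = -4t^4 + t^3 - 4t^2 + t + C


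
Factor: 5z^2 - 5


Roots satisfy r1 + r2 = -b/a = 0 and r1*r2 = c/a = -1.
So r1 = -1, r2 = 1.
5z^2 - 5 = 5(z - r1)(z - r2) = 5(z + 1)(z - 1)


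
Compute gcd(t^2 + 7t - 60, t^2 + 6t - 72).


Factor each:
  t^2 + 7t - 60 = (t + 12)(t - 5)
  t^2 + 6t - 72 = (t + 12)(t - 6)
Common monic factor: t + 12


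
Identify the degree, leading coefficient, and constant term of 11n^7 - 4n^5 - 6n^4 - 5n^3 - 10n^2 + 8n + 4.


Highest power of n is 7, with coefficient 11. Constant term is 4.
Degree = 7, leading coefficient = 11, constant term = 4


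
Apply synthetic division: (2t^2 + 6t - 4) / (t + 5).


Synthetic division with c = -5. Coefficients: 2, 6, -4
Bring down 2.
  2 * -5 = -10; -10 + 6 = -4
  -4 * -5 = 20; 20 - 4 = 16
Quotient: 2t - 4, Remainder: 16


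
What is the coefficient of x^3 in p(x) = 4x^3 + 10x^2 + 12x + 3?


Read off the coefficient of x^3: 4


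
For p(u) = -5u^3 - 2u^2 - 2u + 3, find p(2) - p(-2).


p(2) = -49
p(-2) = 39
p(2) - p(-2) = -49 - 39 = -88


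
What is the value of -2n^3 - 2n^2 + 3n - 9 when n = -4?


Using direct substitution:
  -2 * (-4)^3 = 128
  -2 * (-4)^2 = -32
  3 * (-4)^1 = -12
  constant: -9
Sum = 128 - 32 - 12 - 9 = 75


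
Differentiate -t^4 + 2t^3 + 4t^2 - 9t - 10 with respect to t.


Apply the power rule term by term:
  d/dt(-t^4) = -4t^3
  d/dt(2t^3) = 6t^2
  d/dt(4t^2) = 8t
  d/dt(-9t) = -9
  d/dt(-10) = 0
p'(t) = -4t^3 + 6t^2 + 8t - 9


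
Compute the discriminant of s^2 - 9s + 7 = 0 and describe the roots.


D = b^2 - 4ac = (-9)^2 - 4(1)(7) = 81 - 28 = 53
Since D > 0: two distinct irrational roots


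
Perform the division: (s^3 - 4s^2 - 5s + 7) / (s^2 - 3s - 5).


(s^3 - 4s^2 - 5s + 7) / (s^2 - 3s - 5)
Step 1: s * (s^2 - 3s - 5) = s^3 - 3s^2 - 5s; subtract.
Step 2: -1 * (s^2 - 3s - 5) = -s^2 + 3s + 5; subtract.
Quotient: s - 1, Remainder: -3s + 2


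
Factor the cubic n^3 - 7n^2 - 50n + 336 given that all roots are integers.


Try integer roots (divisors of 336). n=8: p(8)=0.
Divide out (n - 8): quotient is n^2 + n - 42.
Factor the quadratic: (n + 7)(n - 6)
Result: (n - 8)(n + 7)(n - 6)


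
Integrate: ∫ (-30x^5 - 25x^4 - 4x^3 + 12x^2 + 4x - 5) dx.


Reverse power rule on each term:
  ∫ -30x^5 dx = -5x^6
  ∫ -25x^4 dx = -5x^5
  ∫ -4x^3 dx = -x^4
  ∫ 12x^2 dx = 4x^3
  ∫ 4x dx = 2x^2
  ∫ -5 dx = -5x
F(x) = -5x^6 - 5x^5 - x^4 + 4x^3 + 2x^2 - 5x + C


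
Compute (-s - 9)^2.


Expand (-s - 9)^2 by repeated multiplication:
= s^2 + 18s + 81


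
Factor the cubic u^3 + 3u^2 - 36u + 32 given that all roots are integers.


Try integer roots (divisors of 32). u=4: p(4)=0.
Divide out (u - 4): quotient is u^2 + 7u - 8.
Factor the quadratic: (u + 8)(u - 1)
Result: (u - 4)(u + 8)(u - 1)


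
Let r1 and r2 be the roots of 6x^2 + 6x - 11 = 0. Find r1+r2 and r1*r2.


For ax^2+bx+c=0: sum = -b/a, product = c/a.
a=6, b=6, c=-11
Sum = -(6)/6 = -1
Product = (-11)/6 = -11/6


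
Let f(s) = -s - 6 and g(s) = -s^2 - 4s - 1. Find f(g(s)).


Substitute g(s) into f:
f(g(s)) = -1*(-s^2 - 4s - 1) + (-6)
Expand and combine: s^2 + 4s - 5


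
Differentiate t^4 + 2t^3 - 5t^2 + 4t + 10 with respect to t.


Apply the power rule term by term:
  d/dt(t^4) = 4t^3
  d/dt(2t^3) = 6t^2
  d/dt(-5t^2) = -10t
  d/dt(4t) = 4
  d/dt(10) = 0
p'(t) = 4t^3 + 6t^2 - 10t + 4


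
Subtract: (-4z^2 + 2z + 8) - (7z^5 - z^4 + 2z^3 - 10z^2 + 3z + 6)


Distribute the minus sign:
  (-4z^2 + 2z + 8)
- (7z^5 - z^4 + 2z^3 - 10z^2 + 3z + 6)
Negate second polynomial: -7z^5 + z^4 - 2z^3 + 10z^2 - 3z - 6
Add: -7z^5 + z^4 - 2z^3 + 6z^2 - z + 2


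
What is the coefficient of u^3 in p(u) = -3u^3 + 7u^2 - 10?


Read off the coefficient of u^3: -3


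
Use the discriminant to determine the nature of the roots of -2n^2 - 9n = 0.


D = b^2 - 4ac = (-9)^2 - 4(-2)(0) = 81 = 81
Since D > 0: two distinct rational roots


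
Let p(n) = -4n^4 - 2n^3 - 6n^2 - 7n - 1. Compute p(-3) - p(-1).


p(-3) = -304
p(-1) = -2
p(-3) - p(-1) = -304 + 2 = -302


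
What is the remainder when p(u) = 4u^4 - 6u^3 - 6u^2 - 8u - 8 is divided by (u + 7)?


By the Remainder Theorem, the remainder equals p(-7):
  4*(-7)^4 = 9604
  -6*(-7)^3 = 2058
  -6*(-7)^2 = -294
  -8*(-7)^1 = 56
  constant: -8
Sum: 9604 + 2058 - 294 + 56 - 8 = 11416


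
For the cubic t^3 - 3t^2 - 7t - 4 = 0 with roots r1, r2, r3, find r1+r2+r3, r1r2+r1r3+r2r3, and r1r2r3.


Monic cubic t^3+bt^2+ct+d=0: sum=-b, pairwise sum=c, product=-d.
b=-3, c=-7, d=-4
r1+r2+r3 = 3
r1r2+r1r3+r2r3 = -7
r1r2r3 = 4


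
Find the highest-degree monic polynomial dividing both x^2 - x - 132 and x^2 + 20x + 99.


Factor each:
  x^2 - x - 132 = (x + 11)(x - 12)
  x^2 + 20x + 99 = (x + 11)(x + 9)
Common monic factor: x + 11


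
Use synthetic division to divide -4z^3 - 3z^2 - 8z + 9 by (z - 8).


Synthetic division with c = 8. Coefficients: -4, -3, -8, 9
Bring down -4.
  -4 * 8 = -32; -32 - 3 = -35
  -35 * 8 = -280; -280 - 8 = -288
  -288 * 8 = -2304; -2304 + 9 = -2295
Quotient: -4z^2 - 35z - 288, Remainder: -2295


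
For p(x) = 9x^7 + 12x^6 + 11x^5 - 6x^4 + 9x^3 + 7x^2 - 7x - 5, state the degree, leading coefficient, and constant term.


Highest power of x is 7, with coefficient 9. Constant term is -5.
Degree = 7, leading coefficient = 9, constant term = -5


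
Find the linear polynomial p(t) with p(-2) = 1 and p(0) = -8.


p(t) = mt + b. Using p(-2)=1, p(0)=-8:
m = (1 + 8)/(-2) = 9/-2 = -9/2
b = 1 - m*(-2) = 1 - 9 = -8
p(t) = -(9/2)t - 8


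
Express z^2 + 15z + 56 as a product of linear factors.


Roots satisfy r1 + r2 = -b/a = -15 and r1*r2 = c/a = 56.
So r1 = -8, r2 = -7.
z^2 + 15z + 56 = (z - r1)(z - r2) = (z + 8)(z + 7)


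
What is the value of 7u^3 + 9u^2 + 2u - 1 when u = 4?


Using direct substitution:
  7 * (4)^3 = 448
  9 * (4)^2 = 144
  2 * (4)^1 = 8
  constant: -1
Sum = 448 + 144 + 8 - 1 = 599


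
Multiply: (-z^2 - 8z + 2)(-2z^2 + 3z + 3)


Distribute each term of the first polynomial:
  (-z^2)(-2z^2 + 3z + 3) = 2z^4 - 3z^3 - 3z^2
  (-8z)(-2z^2 + 3z + 3) = 16z^3 - 24z^2 - 24z
  (2)(-2z^2 + 3z + 3) = -4z^2 + 6z + 6
Sum: 2z^4 + 13z^3 - 31z^2 - 18z + 6


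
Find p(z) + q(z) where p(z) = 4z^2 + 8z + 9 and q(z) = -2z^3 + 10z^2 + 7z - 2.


Align terms by degree and add:
  4z^2 + 8z + 9
  -2z^3 + 10z^2 + 7z - 2
= -2z^3 + 14z^2 + 15z + 7


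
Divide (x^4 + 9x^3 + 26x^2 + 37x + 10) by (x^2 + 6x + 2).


(x^4 + 9x^3 + 26x^2 + 37x + 10) / (x^2 + 6x + 2)
Step 1: x^2 * (x^2 + 6x + 2) = x^4 + 6x^3 + 2x^2; subtract.
Step 2: 3x * (x^2 + 6x + 2) = 3x^3 + 18x^2 + 6x; subtract.
Step 3: 6 * (x^2 + 6x + 2) = 6x^2 + 36x + 12; subtract.
Quotient: x^2 + 3x + 6, Remainder: -5x - 2


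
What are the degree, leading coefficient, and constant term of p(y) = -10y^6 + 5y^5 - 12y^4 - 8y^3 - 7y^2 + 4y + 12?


Highest power of y is 6, with coefficient -10. Constant term is 12.
Degree = 6, leading coefficient = -10, constant term = 12


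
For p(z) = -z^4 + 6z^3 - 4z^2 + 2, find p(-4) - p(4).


p(-4) = -702
p(4) = 66
p(-4) - p(4) = -702 - 66 = -768


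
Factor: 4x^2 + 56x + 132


Roots satisfy r1 + r2 = -b/a = -14 and r1*r2 = c/a = 33.
So r1 = -11, r2 = -3.
4x^2 + 56x + 132 = 4(x - r1)(x - r2) = 4(x + 11)(x + 3)


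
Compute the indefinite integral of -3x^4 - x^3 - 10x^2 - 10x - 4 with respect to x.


Reverse power rule on each term:
  ∫ -3x^4 dx = -(3/5)x^5
  ∫ -x^3 dx = -(1/4)x^4
  ∫ -10x^2 dx = -(10/3)x^3
  ∫ -10x dx = -5x^2
  ∫ -4 dx = -4x
F(x) = -(3/5)x^5 - (1/4)x^4 - (10/3)x^3 - 5x^2 - 4x + C


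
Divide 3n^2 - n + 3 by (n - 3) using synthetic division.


Synthetic division with c = 3. Coefficients: 3, -1, 3
Bring down 3.
  3 * 3 = 9; 9 - 1 = 8
  8 * 3 = 24; 24 + 3 = 27
Quotient: 3n + 8, Remainder: 27


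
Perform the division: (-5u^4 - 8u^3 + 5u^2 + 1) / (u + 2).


(-5u^4 - 8u^3 + 5u^2 + 1) / (u + 2)
Step 1: -5u^3 * (u + 2) = -5u^4 - 10u^3; subtract.
Step 2: 2u^2 * (u + 2) = 2u^3 + 4u^2; subtract.
Step 3: u * (u + 2) = u^2 + 2u; subtract.
Step 4: -2 * (u + 2) = -2u - 4; subtract.
Quotient: -5u^3 + 2u^2 + u - 2, Remainder: 5


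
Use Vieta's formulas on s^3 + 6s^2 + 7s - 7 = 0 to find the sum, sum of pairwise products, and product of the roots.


Monic cubic s^3+bs^2+cs+d=0: sum=-b, pairwise sum=c, product=-d.
b=6, c=7, d=-7
r1+r2+r3 = -6
r1r2+r1r3+r2r3 = 7
r1r2r3 = 7


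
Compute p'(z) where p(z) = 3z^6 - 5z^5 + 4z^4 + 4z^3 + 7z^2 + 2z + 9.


Apply the power rule term by term:
  d/dz(3z^6) = 18z^5
  d/dz(-5z^5) = -25z^4
  d/dz(4z^4) = 16z^3
  d/dz(4z^3) = 12z^2
  d/dz(7z^2) = 14z
  d/dz(2z) = 2
  d/dz(9) = 0
p'(z) = 18z^5 - 25z^4 + 16z^3 + 12z^2 + 14z + 2


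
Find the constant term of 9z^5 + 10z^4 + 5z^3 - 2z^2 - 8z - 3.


Read off the constant term: -3


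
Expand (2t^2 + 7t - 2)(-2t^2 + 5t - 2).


Distribute each term of the first polynomial:
  (2t^2)(-2t^2 + 5t - 2) = -4t^4 + 10t^3 - 4t^2
  (7t)(-2t^2 + 5t - 2) = -14t^3 + 35t^2 - 14t
  (-2)(-2t^2 + 5t - 2) = 4t^2 - 10t + 4
Sum: -4t^4 - 4t^3 + 35t^2 - 24t + 4


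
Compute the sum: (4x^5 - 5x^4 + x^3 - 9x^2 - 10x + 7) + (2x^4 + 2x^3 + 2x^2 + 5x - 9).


Align terms by degree and add:
  4x^5 - 5x^4 + x^3 - 9x^2 - 10x + 7
+ 2x^4 + 2x^3 + 2x^2 + 5x - 9
= 4x^5 - 3x^4 + 3x^3 - 7x^2 - 5x - 2


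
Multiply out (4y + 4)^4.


Expand (4y + 4)^4 by repeated multiplication:
  (4y + 4)^2 = 16y^2 + 32y + 16
  (4y + 4)^3 = 64y^3 + 192y^2 + 192y + 64
= 256y^4 + 1024y^3 + 1536y^2 + 1024y + 256


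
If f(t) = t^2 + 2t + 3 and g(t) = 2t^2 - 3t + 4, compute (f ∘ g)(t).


Substitute g(t) into f:
f(g(t)) = 1*(2t^2 - 3t + 4)^2 + 2*(2t^2 - 3t + 4) + 3
(2t^2 - 3t + 4)^2 = 4t^4 - 12t^3 + 25t^2 - 24t + 16
Expand and combine: 4t^4 - 12t^3 + 29t^2 - 30t + 27


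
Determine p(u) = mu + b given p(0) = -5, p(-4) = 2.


p(u) = mu + b. Using p(0)=-5, p(-4)=2:
m = (-5 - 2)/(0 + 4) = -7/4 = -7/4
b = -5 - m*(0) = -5 = -5
p(u) = -(7/4)u - 5


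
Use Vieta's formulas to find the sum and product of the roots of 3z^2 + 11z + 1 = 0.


For az^2+bz+c=0: sum = -b/a, product = c/a.
a=3, b=11, c=1
Sum = -(11)/3 = -11/3
Product = (1)/3 = 1/3


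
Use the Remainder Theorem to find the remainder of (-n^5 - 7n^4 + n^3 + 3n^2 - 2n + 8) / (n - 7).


By the Remainder Theorem, the remainder equals p(7):
  -1*(7)^5 = -16807
  -7*(7)^4 = -16807
  1*(7)^3 = 343
  3*(7)^2 = 147
  -2*(7)^1 = -14
  constant: 8
Sum: -16807 - 16807 + 343 + 147 - 14 + 8 = -33130


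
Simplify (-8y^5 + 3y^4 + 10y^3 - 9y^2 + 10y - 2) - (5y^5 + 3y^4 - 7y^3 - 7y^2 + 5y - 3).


Distribute the minus sign:
  (-8y^5 + 3y^4 + 10y^3 - 9y^2 + 10y - 2)
- (5y^5 + 3y^4 - 7y^3 - 7y^2 + 5y - 3)
Negate second polynomial: -5y^5 - 3y^4 + 7y^3 + 7y^2 - 5y + 3
Add: -13y^5 + 17y^3 - 2y^2 + 5y + 1


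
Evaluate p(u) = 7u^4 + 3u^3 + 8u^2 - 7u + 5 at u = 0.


Using direct substitution:
  7 * (0)^4 = 0
  3 * (0)^3 = 0
  8 * (0)^2 = 0
  -7 * (0)^1 = 0
  constant: 5
Sum = 0 + 0 + 0 + 0 + 5 = 5


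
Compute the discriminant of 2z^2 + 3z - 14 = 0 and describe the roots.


D = b^2 - 4ac = (3)^2 - 4(2)(-14) = 9 + 112 = 121
Since D > 0: two distinct rational roots


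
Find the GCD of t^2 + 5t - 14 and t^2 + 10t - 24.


Factor each:
  t^2 + 5t - 14 = (t - 2)(t + 7)
  t^2 + 10t - 24 = (t - 2)(t + 12)
Common monic factor: t - 2


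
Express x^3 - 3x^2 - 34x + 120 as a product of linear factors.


Try integer roots (divisors of 120). x=5: p(5)=0.
Divide out (x - 5): quotient is x^2 + 2x - 24.
Factor the quadratic: (x - 4)(x + 6)
Result: (x - 5)(x - 4)(x + 6)


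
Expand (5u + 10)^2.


Expand (5u + 10)^2 by repeated multiplication:
= 25u^2 + 100u + 100


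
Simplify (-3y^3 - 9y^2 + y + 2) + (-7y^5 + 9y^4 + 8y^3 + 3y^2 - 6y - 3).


Align terms by degree and add:
  -3y^3 - 9y^2 + y + 2
  -7y^5 + 9y^4 + 8y^3 + 3y^2 - 6y - 3
= -7y^5 + 9y^4 + 5y^3 - 6y^2 - 5y - 1


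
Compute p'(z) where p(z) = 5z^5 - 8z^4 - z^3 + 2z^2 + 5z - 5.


Apply the power rule term by term:
  d/dz(5z^5) = 25z^4
  d/dz(-8z^4) = -32z^3
  d/dz(-z^3) = -3z^2
  d/dz(2z^2) = 4z
  d/dz(5z) = 5
  d/dz(-5) = 0
p'(z) = 25z^4 - 32z^3 - 3z^2 + 4z + 5


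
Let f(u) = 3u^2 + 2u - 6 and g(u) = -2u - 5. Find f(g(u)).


Substitute g(u) into f:
f(g(u)) = 3*(-2u - 5)^2 + 2*(-2u - 5) + (-6)
(-2u - 5)^2 = 4u^2 + 20u + 25
Expand and combine: 12u^2 + 56u + 59


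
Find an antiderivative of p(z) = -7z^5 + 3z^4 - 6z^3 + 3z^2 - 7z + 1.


Reverse power rule on each term:
  ∫ -7z^5 dz = -(7/6)z^6
  ∫ 3z^4 dz = (3/5)z^5
  ∫ -6z^3 dz = -(3/2)z^4
  ∫ 3z^2 dz = z^3
  ∫ -7z dz = -(7/2)z^2
  ∫ 1 dz = z
F(z) = -(7/6)z^6 + (3/5)z^5 - (3/2)z^4 + z^3 - (7/2)z^2 + z + C


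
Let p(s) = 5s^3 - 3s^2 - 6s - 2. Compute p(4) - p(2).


p(4) = 246
p(2) = 14
p(4) - p(2) = 246 - 14 = 232


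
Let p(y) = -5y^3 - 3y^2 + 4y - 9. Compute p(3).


Using direct substitution:
  -5 * (3)^3 = -135
  -3 * (3)^2 = -27
  4 * (3)^1 = 12
  constant: -9
Sum = -135 - 27 + 12 - 9 = -159


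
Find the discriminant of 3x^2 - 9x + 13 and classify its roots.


D = b^2 - 4ac = (-9)^2 - 4(3)(13) = 81 - 156 = -75
Since D < 0: two complex conjugate roots (no real roots)


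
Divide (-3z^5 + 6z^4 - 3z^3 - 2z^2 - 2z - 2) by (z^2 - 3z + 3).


(-3z^5 + 6z^4 - 3z^3 - 2z^2 - 2z - 2) / (z^2 - 3z + 3)
Step 1: -3z^3 * (z^2 - 3z + 3) = -3z^5 + 9z^4 - 9z^3; subtract.
Step 2: -3z^2 * (z^2 - 3z + 3) = -3z^4 + 9z^3 - 9z^2; subtract.
Step 3: -3z * (z^2 - 3z + 3) = -3z^3 + 9z^2 - 9z; subtract.
Step 4: -2 * (z^2 - 3z + 3) = -2z^2 + 6z - 6; subtract.
Quotient: -3z^3 - 3z^2 - 3z - 2, Remainder: z + 4


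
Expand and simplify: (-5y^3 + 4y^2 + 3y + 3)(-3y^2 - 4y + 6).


Distribute each term of the first polynomial:
  (-5y^3)(-3y^2 - 4y + 6) = 15y^5 + 20y^4 - 30y^3
  (4y^2)(-3y^2 - 4y + 6) = -12y^4 - 16y^3 + 24y^2
  (3y)(-3y^2 - 4y + 6) = -9y^3 - 12y^2 + 18y
  (3)(-3y^2 - 4y + 6) = -9y^2 - 12y + 18
Sum: 15y^5 + 8y^4 - 55y^3 + 3y^2 + 6y + 18


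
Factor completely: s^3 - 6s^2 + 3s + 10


Try integer roots (divisors of 10). s=5: p(5)=0.
Divide out (s - 5): quotient is s^2 - s - 2.
Factor the quadratic: (s - 2)(s + 1)
Result: (s - 5)(s - 2)(s + 1)


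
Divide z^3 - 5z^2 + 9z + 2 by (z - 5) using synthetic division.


Synthetic division with c = 5. Coefficients: 1, -5, 9, 2
Bring down 1.
  1 * 5 = 5; 5 - 5 = 0
  0 * 5 = 0; 0 + 9 = 9
  9 * 5 = 45; 45 + 2 = 47
Quotient: z^2 + 9, Remainder: 47


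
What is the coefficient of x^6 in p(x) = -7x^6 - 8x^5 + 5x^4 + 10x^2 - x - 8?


Read off the coefficient of x^6: -7


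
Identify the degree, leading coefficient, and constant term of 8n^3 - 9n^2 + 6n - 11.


Highest power of n is 3, with coefficient 8. Constant term is -11.
Degree = 3, leading coefficient = 8, constant term = -11


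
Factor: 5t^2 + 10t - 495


Roots satisfy r1 + r2 = -b/a = -2 and r1*r2 = c/a = -99.
So r1 = -11, r2 = 9.
5t^2 + 10t - 495 = 5(t - r1)(t - r2) = 5(t + 11)(t - 9)


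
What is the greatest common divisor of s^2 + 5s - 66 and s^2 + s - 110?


Factor each:
  s^2 + 5s - 66 = (s + 11)(s - 6)
  s^2 + s - 110 = (s + 11)(s - 10)
Common monic factor: s + 11


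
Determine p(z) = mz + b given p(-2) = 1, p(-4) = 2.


p(z) = mz + b. Using p(-2)=1, p(-4)=2:
m = (1 - 2)/(-2 + 4) = -1/2 = -1/2
b = 1 - m*(-2) = 1 - 1 = 0
p(z) = -(1/2)z


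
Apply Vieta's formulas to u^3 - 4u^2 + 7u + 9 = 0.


Monic cubic u^3+bu^2+cu+d=0: sum=-b, pairwise sum=c, product=-d.
b=-4, c=7, d=9
r1+r2+r3 = 4
r1r2+r1r3+r2r3 = 7
r1r2r3 = -9


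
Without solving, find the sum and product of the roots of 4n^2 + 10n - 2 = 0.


For an^2+bn+c=0: sum = -b/a, product = c/a.
a=4, b=10, c=-2
Sum = -(10)/4 = -5/2
Product = (-2)/4 = -1/2


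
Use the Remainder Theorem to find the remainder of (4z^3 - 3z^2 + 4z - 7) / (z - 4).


By the Remainder Theorem, the remainder equals p(4):
  4*(4)^3 = 256
  -3*(4)^2 = -48
  4*(4)^1 = 16
  constant: -7
Sum: 256 - 48 + 16 - 7 = 217


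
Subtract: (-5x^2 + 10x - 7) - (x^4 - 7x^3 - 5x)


Distribute the minus sign:
  (-5x^2 + 10x - 7)
- (x^4 - 7x^3 - 5x)
Negate second polynomial: -x^4 + 7x^3 + 5x
Add: -x^4 + 7x^3 - 5x^2 + 15x - 7


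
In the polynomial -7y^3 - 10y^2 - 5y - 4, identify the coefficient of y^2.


Read off the coefficient of y^2: -10


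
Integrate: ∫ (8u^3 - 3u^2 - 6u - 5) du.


Reverse power rule on each term:
  ∫ 8u^3 du = 2u^4
  ∫ -3u^2 du = -u^3
  ∫ -6u du = -3u^2
  ∫ -5 du = -5u
F(u) = 2u^4 - u^3 - 3u^2 - 5u + C


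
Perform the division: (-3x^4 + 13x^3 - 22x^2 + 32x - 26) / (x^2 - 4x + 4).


(-3x^4 + 13x^3 - 22x^2 + 32x - 26) / (x^2 - 4x + 4)
Step 1: -3x^2 * (x^2 - 4x + 4) = -3x^4 + 12x^3 - 12x^2; subtract.
Step 2: x * (x^2 - 4x + 4) = x^3 - 4x^2 + 4x; subtract.
Step 3: -6 * (x^2 - 4x + 4) = -6x^2 + 24x - 24; subtract.
Quotient: -3x^2 + x - 6, Remainder: 4x - 2


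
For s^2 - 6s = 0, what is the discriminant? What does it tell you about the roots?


D = b^2 - 4ac = (-6)^2 - 4(1)(0) = 36 = 36
Since D > 0: two distinct rational roots


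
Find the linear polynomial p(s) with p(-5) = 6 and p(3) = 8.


p(s) = ms + b. Using p(-5)=6, p(3)=8:
m = (6 - 8)/(-5 - 3) = -2/-8 = 1/4
b = 6 - m*(-5) = 6 + 5/4 = 29/4
p(s) = (1/4)s + (29/4)


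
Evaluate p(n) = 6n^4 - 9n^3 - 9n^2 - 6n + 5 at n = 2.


Using direct substitution:
  6 * (2)^4 = 96
  -9 * (2)^3 = -72
  -9 * (2)^2 = -36
  -6 * (2)^1 = -12
  constant: 5
Sum = 96 - 72 - 36 - 12 + 5 = -19


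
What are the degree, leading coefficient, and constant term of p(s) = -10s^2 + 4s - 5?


Highest power of s is 2, with coefficient -10. Constant term is -5.
Degree = 2, leading coefficient = -10, constant term = -5


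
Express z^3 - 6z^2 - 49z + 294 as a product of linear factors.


Try integer roots (divisors of 294). z=-7: p(-7)=0.
Divide out (z + 7): quotient is z^2 - 13z + 42.
Factor the quadratic: (z - 6)(z - 7)
Result: (z + 7)(z - 6)(z - 7)


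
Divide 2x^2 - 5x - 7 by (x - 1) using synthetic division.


Synthetic division with c = 1. Coefficients: 2, -5, -7
Bring down 2.
  2 * 1 = 2; 2 - 5 = -3
  -3 * 1 = -3; -3 - 7 = -10
Quotient: 2x - 3, Remainder: -10


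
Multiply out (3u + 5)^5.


Expand (3u + 5)^5 by repeated multiplication:
  (3u + 5)^2 = 9u^2 + 30u + 25
  (3u + 5)^3 = 27u^3 + 135u^2 + 225u + 125
  (3u + 5)^4 = 81u^4 + 540u^3 + 1350u^2 + 1500u + 625
= 243u^5 + 2025u^4 + 6750u^3 + 11250u^2 + 9375u + 3125


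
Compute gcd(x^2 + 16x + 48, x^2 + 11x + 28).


Factor each:
  x^2 + 16x + 48 = (x + 4)(x + 12)
  x^2 + 11x + 28 = (x + 4)(x + 7)
Common monic factor: x + 4


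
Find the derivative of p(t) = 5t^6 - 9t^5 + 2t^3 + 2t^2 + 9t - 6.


Apply the power rule term by term:
  d/dt(5t^6) = 30t^5
  d/dt(-9t^5) = -45t^4
  d/dt(2t^3) = 6t^2
  d/dt(2t^2) = 4t
  d/dt(9t) = 9
  d/dt(-6) = 0
p'(t) = 30t^5 - 45t^4 + 6t^2 + 4t + 9


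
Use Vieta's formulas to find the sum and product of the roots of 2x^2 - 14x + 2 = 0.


For ax^2+bx+c=0: sum = -b/a, product = c/a.
a=2, b=-14, c=2
Sum = -(-14)/2 = 7
Product = (2)/2 = 1


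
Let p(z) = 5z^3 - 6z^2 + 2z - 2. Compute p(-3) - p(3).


p(-3) = -197
p(3) = 85
p(-3) - p(3) = -197 - 85 = -282


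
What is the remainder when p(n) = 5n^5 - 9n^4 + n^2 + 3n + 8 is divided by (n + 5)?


By the Remainder Theorem, the remainder equals p(-5):
  5*(-5)^5 = -15625
  -9*(-5)^4 = -5625
  0*(-5)^3 = 0
  1*(-5)^2 = 25
  3*(-5)^1 = -15
  constant: 8
Sum: -15625 - 5625 + 0 + 25 - 15 + 8 = -21232


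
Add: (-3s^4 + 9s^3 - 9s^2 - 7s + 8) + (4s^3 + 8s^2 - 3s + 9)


Align terms by degree and add:
  -3s^4 + 9s^3 - 9s^2 - 7s + 8
+ 4s^3 + 8s^2 - 3s + 9
= -3s^4 + 13s^3 - s^2 - 10s + 17


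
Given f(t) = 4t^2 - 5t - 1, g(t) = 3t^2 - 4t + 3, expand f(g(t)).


Substitute g(t) into f:
f(g(t)) = 4*(3t^2 - 4t + 3)^2 + (-5)*(3t^2 - 4t + 3) + (-1)
(3t^2 - 4t + 3)^2 = 9t^4 - 24t^3 + 34t^2 - 24t + 9
Expand and combine: 36t^4 - 96t^3 + 121t^2 - 76t + 20


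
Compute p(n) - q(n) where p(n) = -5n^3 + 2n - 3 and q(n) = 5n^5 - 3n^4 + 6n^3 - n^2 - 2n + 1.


Distribute the minus sign:
  (-5n^3 + 2n - 3)
- (5n^5 - 3n^4 + 6n^3 - n^2 - 2n + 1)
Negate second polynomial: -5n^5 + 3n^4 - 6n^3 + n^2 + 2n - 1
Add: -5n^5 + 3n^4 - 11n^3 + n^2 + 4n - 4


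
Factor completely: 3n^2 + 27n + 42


Roots satisfy r1 + r2 = -b/a = -9 and r1*r2 = c/a = 14.
So r1 = -2, r2 = -7.
3n^2 + 27n + 42 = 3(n - r1)(n - r2) = 3(n + 2)(n + 7)


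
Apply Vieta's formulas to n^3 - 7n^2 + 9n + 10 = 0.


Monic cubic n^3+bn^2+cn+d=0: sum=-b, pairwise sum=c, product=-d.
b=-7, c=9, d=10
r1+r2+r3 = 7
r1r2+r1r3+r2r3 = 9
r1r2r3 = -10


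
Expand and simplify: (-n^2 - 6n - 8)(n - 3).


Distribute each term of the first polynomial:
  (-n^2)(n - 3) = -n^3 + 3n^2
  (-6n)(n - 3) = -6n^2 + 18n
  (-8)(n - 3) = -8n + 24
Sum: -n^3 - 3n^2 + 10n + 24


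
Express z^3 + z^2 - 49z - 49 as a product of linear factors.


Try integer roots (divisors of -49). z=-1: p(-1)=0.
Divide out (z + 1): quotient is z^2 - 49.
Factor the quadratic: (z + 7)(z - 7)
Result: (z + 1)(z + 7)(z - 7)


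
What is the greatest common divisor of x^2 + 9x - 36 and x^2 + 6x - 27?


Factor each:
  x^2 + 9x - 36 = (x - 3)(x + 12)
  x^2 + 6x - 27 = (x - 3)(x + 9)
Common monic factor: x - 3


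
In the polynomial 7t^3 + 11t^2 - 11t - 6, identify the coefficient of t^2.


Read off the coefficient of t^2: 11


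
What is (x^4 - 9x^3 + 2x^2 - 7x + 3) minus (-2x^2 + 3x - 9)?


Distribute the minus sign:
  (x^4 - 9x^3 + 2x^2 - 7x + 3)
- (-2x^2 + 3x - 9)
Negate second polynomial: 2x^2 - 3x + 9
Add: x^4 - 9x^3 + 4x^2 - 10x + 12


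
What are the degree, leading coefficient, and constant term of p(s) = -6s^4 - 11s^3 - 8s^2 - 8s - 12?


Highest power of s is 4, with coefficient -6. Constant term is -12.
Degree = 4, leading coefficient = -6, constant term = -12


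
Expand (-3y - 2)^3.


Expand (-3y - 2)^3 by repeated multiplication:
  (-3y - 2)^2 = 9y^2 + 12y + 4
= -27y^3 - 54y^2 - 36y - 8


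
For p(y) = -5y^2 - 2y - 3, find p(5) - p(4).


p(5) = -138
p(4) = -91
p(5) - p(4) = -138 + 91 = -47


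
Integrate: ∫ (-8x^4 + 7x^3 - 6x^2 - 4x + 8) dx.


Reverse power rule on each term:
  ∫ -8x^4 dx = -(8/5)x^5
  ∫ 7x^3 dx = (7/4)x^4
  ∫ -6x^2 dx = -2x^3
  ∫ -4x dx = -2x^2
  ∫ 8 dx = 8x
F(x) = -(8/5)x^5 + (7/4)x^4 - 2x^3 - 2x^2 + 8x + C


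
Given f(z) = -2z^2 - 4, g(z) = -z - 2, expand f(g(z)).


Substitute g(z) into f:
f(g(z)) = -2*(-z - 2)^2 + (-4)
(-z - 2)^2 = z^2 + 4z + 4
Expand and combine: -2z^2 - 8z - 12


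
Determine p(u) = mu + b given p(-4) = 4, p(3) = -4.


p(u) = mu + b. Using p(-4)=4, p(3)=-4:
m = (4 + 4)/(-4 - 3) = 8/-7 = -8/7
b = 4 - m*(-4) = 4 - 32/7 = -4/7
p(u) = -(8/7)u - (4/7)


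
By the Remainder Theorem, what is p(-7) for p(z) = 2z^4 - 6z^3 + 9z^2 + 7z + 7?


By the Remainder Theorem, the remainder equals p(-7):
  2*(-7)^4 = 4802
  -6*(-7)^3 = 2058
  9*(-7)^2 = 441
  7*(-7)^1 = -49
  constant: 7
Sum: 4802 + 2058 + 441 - 49 + 7 = 7259


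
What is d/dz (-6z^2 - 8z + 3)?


Apply the power rule term by term:
  d/dz(-6z^2) = -12z
  d/dz(-8z) = -8
  d/dz(3) = 0
p'(z) = -12z - 8


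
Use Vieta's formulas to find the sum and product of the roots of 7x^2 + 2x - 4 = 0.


For ax^2+bx+c=0: sum = -b/a, product = c/a.
a=7, b=2, c=-4
Sum = -(2)/7 = -2/7
Product = (-4)/7 = -4/7


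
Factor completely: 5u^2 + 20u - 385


Roots satisfy r1 + r2 = -b/a = -4 and r1*r2 = c/a = -77.
So r1 = -11, r2 = 7.
5u^2 + 20u - 385 = 5(u - r1)(u - r2) = 5(u + 11)(u - 7)


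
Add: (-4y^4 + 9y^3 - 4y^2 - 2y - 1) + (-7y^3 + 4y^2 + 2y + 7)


Align terms by degree and add:
  -4y^4 + 9y^3 - 4y^2 - 2y - 1
  -7y^3 + 4y^2 + 2y + 7
= -4y^4 + 2y^3 + 6


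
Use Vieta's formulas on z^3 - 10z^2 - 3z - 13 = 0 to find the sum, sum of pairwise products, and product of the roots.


Monic cubic z^3+bz^2+cz+d=0: sum=-b, pairwise sum=c, product=-d.
b=-10, c=-3, d=-13
r1+r2+r3 = 10
r1r2+r1r3+r2r3 = -3
r1r2r3 = 13


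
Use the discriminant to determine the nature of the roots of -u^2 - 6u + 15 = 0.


D = b^2 - 4ac = (-6)^2 - 4(-1)(15) = 36 + 60 = 96
Since D > 0: two distinct irrational roots


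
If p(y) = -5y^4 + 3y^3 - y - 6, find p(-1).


Using direct substitution:
  -5 * (-1)^4 = -5
  3 * (-1)^3 = -3
  0 * (-1)^2 = 0
  -1 * (-1)^1 = 1
  constant: -6
Sum = -5 - 3 + 0 + 1 - 6 = -13


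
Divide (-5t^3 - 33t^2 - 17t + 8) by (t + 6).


(-5t^3 - 33t^2 - 17t + 8) / (t + 6)
Step 1: -5t^2 * (t + 6) = -5t^3 - 30t^2; subtract.
Step 2: -3t * (t + 6) = -3t^2 - 18t; subtract.
Step 3: 1 * (t + 6) = t + 6; subtract.
Quotient: -5t^2 - 3t + 1, Remainder: 2


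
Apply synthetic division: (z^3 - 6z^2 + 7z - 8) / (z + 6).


Synthetic division with c = -6. Coefficients: 1, -6, 7, -8
Bring down 1.
  1 * -6 = -6; -6 - 6 = -12
  -12 * -6 = 72; 72 + 7 = 79
  79 * -6 = -474; -474 - 8 = -482
Quotient: z^2 - 12z + 79, Remainder: -482


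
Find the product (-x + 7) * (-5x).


Distribute each term of the first polynomial:
  (-x)(-5x) = 5x^2
  (7)(-5x) = -35x
Sum: 5x^2 - 35x


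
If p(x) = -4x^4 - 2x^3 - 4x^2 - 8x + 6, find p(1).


Using direct substitution:
  -4 * (1)^4 = -4
  -2 * (1)^3 = -2
  -4 * (1)^2 = -4
  -8 * (1)^1 = -8
  constant: 6
Sum = -4 - 2 - 4 - 8 + 6 = -12


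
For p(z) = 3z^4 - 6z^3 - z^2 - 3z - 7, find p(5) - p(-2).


p(5) = 1078
p(-2) = 91
p(5) - p(-2) = 1078 - 91 = 987


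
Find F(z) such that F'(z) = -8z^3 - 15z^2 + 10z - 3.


Reverse power rule on each term:
  ∫ -8z^3 dz = -2z^4
  ∫ -15z^2 dz = -5z^3
  ∫ 10z dz = 5z^2
  ∫ -3 dz = -3z
F(z) = -2z^4 - 5z^3 + 5z^2 - 3z + C


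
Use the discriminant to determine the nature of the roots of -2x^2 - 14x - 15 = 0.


D = b^2 - 4ac = (-14)^2 - 4(-2)(-15) = 196 - 120 = 76
Since D > 0: two distinct irrational roots


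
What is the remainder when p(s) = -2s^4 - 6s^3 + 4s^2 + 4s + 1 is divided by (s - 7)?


By the Remainder Theorem, the remainder equals p(7):
  -2*(7)^4 = -4802
  -6*(7)^3 = -2058
  4*(7)^2 = 196
  4*(7)^1 = 28
  constant: 1
Sum: -4802 - 2058 + 196 + 28 + 1 = -6635


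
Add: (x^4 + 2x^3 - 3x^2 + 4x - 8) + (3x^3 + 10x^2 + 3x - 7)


Align terms by degree and add:
  x^4 + 2x^3 - 3x^2 + 4x - 8
+ 3x^3 + 10x^2 + 3x - 7
= x^4 + 5x^3 + 7x^2 + 7x - 15


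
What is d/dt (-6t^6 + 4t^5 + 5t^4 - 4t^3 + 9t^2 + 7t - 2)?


Apply the power rule term by term:
  d/dt(-6t^6) = -36t^5
  d/dt(4t^5) = 20t^4
  d/dt(5t^4) = 20t^3
  d/dt(-4t^3) = -12t^2
  d/dt(9t^2) = 18t
  d/dt(7t) = 7
  d/dt(-2) = 0
p'(t) = -36t^5 + 20t^4 + 20t^3 - 12t^2 + 18t + 7


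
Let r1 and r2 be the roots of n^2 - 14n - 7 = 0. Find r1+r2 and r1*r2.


For an^2+bn+c=0: sum = -b/a, product = c/a.
a=1, b=-14, c=-7
Sum = -(-14)/1 = 14
Product = (-7)/1 = -7


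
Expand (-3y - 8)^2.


Expand (-3y - 8)^2 by repeated multiplication:
= 9y^2 + 48y + 64


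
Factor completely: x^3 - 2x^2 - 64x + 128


Try integer roots (divisors of 128). x=8: p(8)=0.
Divide out (x - 8): quotient is x^2 + 6x - 16.
Factor the quadratic: (x + 8)(x - 2)
Result: (x - 8)(x + 8)(x - 2)


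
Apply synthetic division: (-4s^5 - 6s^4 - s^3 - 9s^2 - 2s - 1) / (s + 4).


Synthetic division with c = -4. Coefficients: -4, -6, -1, -9, -2, -1
Bring down -4.
  -4 * -4 = 16; 16 - 6 = 10
  10 * -4 = -40; -40 - 1 = -41
  -41 * -4 = 164; 164 - 9 = 155
  155 * -4 = -620; -620 - 2 = -622
  -622 * -4 = 2488; 2488 - 1 = 2487
Quotient: -4s^4 + 10s^3 - 41s^2 + 155s - 622, Remainder: 2487


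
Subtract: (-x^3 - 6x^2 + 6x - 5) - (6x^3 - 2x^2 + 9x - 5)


Distribute the minus sign:
  (-x^3 - 6x^2 + 6x - 5)
- (6x^3 - 2x^2 + 9x - 5)
Negate second polynomial: -6x^3 + 2x^2 - 9x + 5
Add: -7x^3 - 4x^2 - 3x


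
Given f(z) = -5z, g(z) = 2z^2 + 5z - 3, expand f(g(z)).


Substitute g(z) into f:
f(g(z)) = -5*(2z^2 + 5z - 3)
Expand and combine: -10z^2 - 25z + 15


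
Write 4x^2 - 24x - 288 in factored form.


Roots satisfy r1 + r2 = -b/a = 6 and r1*r2 = c/a = -72.
So r1 = 12, r2 = -6.
4x^2 - 24x - 288 = 4(x - r1)(x - r2) = 4(x - 12)(x + 6)


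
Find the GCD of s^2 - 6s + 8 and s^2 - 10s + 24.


Factor each:
  s^2 - 6s + 8 = (s - 4)(s - 2)
  s^2 - 10s + 24 = (s - 4)(s - 6)
Common monic factor: s - 4


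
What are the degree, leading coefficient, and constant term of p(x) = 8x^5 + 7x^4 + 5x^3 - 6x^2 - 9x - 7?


Highest power of x is 5, with coefficient 8. Constant term is -7.
Degree = 5, leading coefficient = 8, constant term = -7


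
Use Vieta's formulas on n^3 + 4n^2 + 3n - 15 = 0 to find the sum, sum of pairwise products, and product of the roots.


Monic cubic n^3+bn^2+cn+d=0: sum=-b, pairwise sum=c, product=-d.
b=4, c=3, d=-15
r1+r2+r3 = -4
r1r2+r1r3+r2r3 = 3
r1r2r3 = 15


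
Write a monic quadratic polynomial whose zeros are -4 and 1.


p(n) = (n + 4)(n - 1)
Expand: n^2 + 3n - 4


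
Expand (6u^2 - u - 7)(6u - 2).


Distribute each term of the first polynomial:
  (6u^2)(6u - 2) = 36u^3 - 12u^2
  (-u)(6u - 2) = -6u^2 + 2u
  (-7)(6u - 2) = -42u + 14
Sum: 36u^3 - 18u^2 - 40u + 14


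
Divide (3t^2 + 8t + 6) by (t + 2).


(3t^2 + 8t + 6) / (t + 2)
Step 1: 3t * (t + 2) = 3t^2 + 6t; subtract.
Step 2: 2 * (t + 2) = 2t + 4; subtract.
Quotient: 3t + 2, Remainder: 2


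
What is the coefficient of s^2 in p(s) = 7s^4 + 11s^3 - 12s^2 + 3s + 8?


Read off the coefficient of s^2: -12


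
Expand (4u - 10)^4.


Expand (4u - 10)^4 by repeated multiplication:
  (4u - 10)^2 = 16u^2 - 80u + 100
  (4u - 10)^3 = 64u^3 - 480u^2 + 1200u - 1000
= 256u^4 - 2560u^3 + 9600u^2 - 16000u + 10000


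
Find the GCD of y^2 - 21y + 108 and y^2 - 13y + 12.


Factor each:
  y^2 - 21y + 108 = (y - 12)(y - 9)
  y^2 - 13y + 12 = (y - 12)(y - 1)
Common monic factor: y - 12


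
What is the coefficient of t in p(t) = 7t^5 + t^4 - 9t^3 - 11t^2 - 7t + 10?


Read off the coefficient of t: -7


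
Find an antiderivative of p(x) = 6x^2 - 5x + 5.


Reverse power rule on each term:
  ∫ 6x^2 dx = 2x^3
  ∫ -5x dx = -(5/2)x^2
  ∫ 5 dx = 5x
F(x) = 2x^3 - (5/2)x^2 + 5x + C


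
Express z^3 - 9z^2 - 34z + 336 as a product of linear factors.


Try integer roots (divisors of 336). z=8: p(8)=0.
Divide out (z - 8): quotient is z^2 - z - 42.
Factor the quadratic: (z + 6)(z - 7)
Result: (z - 8)(z + 6)(z - 7)


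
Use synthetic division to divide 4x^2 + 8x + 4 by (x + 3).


Synthetic division with c = -3. Coefficients: 4, 8, 4
Bring down 4.
  4 * -3 = -12; -12 + 8 = -4
  -4 * -3 = 12; 12 + 4 = 16
Quotient: 4x - 4, Remainder: 16


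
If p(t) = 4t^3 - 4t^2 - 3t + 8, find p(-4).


Using direct substitution:
  4 * (-4)^3 = -256
  -4 * (-4)^2 = -64
  -3 * (-4)^1 = 12
  constant: 8
Sum = -256 - 64 + 12 + 8 = -300


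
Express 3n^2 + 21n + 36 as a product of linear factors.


Roots satisfy r1 + r2 = -b/a = -7 and r1*r2 = c/a = 12.
So r1 = -4, r2 = -3.
3n^2 + 21n + 36 = 3(n - r1)(n - r2) = 3(n + 4)(n + 3)


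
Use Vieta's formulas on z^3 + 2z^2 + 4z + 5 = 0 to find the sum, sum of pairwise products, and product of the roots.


Monic cubic z^3+bz^2+cz+d=0: sum=-b, pairwise sum=c, product=-d.
b=2, c=4, d=5
r1+r2+r3 = -2
r1r2+r1r3+r2r3 = 4
r1r2r3 = -5


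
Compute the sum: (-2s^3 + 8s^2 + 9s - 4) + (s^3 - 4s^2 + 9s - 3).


Align terms by degree and add:
  -2s^3 + 8s^2 + 9s - 4
+ s^3 - 4s^2 + 9s - 3
= -s^3 + 4s^2 + 18s - 7


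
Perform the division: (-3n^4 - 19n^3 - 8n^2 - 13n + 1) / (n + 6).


(-3n^4 - 19n^3 - 8n^2 - 13n + 1) / (n + 6)
Step 1: -3n^3 * (n + 6) = -3n^4 - 18n^3; subtract.
Step 2: -n^2 * (n + 6) = -n^3 - 6n^2; subtract.
Step 3: -2n * (n + 6) = -2n^2 - 12n; subtract.
Step 4: -1 * (n + 6) = -n - 6; subtract.
Quotient: -3n^3 - n^2 - 2n - 1, Remainder: 7


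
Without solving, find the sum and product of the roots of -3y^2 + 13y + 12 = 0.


For ay^2+by+c=0: sum = -b/a, product = c/a.
a=-3, b=13, c=12
Sum = -(13)/-3 = 13/3
Product = (12)/-3 = -4


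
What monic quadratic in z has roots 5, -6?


p(z) = (z - 5)(z + 6)
Expand: z^2 + z - 30


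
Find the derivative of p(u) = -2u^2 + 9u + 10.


Apply the power rule term by term:
  d/du(-2u^2) = -4u
  d/du(9u) = 9
  d/du(10) = 0
p'(u) = -4u + 9


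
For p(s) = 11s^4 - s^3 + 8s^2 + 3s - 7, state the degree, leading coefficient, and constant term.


Highest power of s is 4, with coefficient 11. Constant term is -7.
Degree = 4, leading coefficient = 11, constant term = -7


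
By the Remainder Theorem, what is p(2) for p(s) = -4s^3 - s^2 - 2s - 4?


By the Remainder Theorem, the remainder equals p(2):
  -4*(2)^3 = -32
  -1*(2)^2 = -4
  -2*(2)^1 = -4
  constant: -4
Sum: -32 - 4 - 4 - 4 = -44


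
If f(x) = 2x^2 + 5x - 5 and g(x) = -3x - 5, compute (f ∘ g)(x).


Substitute g(x) into f:
f(g(x)) = 2*(-3x - 5)^2 + 5*(-3x - 5) + (-5)
(-3x - 5)^2 = 9x^2 + 30x + 25
Expand and combine: 18x^2 + 45x + 20


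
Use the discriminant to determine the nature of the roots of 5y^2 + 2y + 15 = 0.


D = b^2 - 4ac = (2)^2 - 4(5)(15) = 4 - 300 = -296
Since D < 0: two complex conjugate roots (no real roots)


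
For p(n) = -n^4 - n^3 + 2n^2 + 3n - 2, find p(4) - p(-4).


p(4) = -278
p(-4) = -174
p(4) - p(-4) = -278 + 174 = -104


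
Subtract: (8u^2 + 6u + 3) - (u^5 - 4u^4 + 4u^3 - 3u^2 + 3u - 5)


Distribute the minus sign:
  (8u^2 + 6u + 3)
- (u^5 - 4u^4 + 4u^3 - 3u^2 + 3u - 5)
Negate second polynomial: -u^5 + 4u^4 - 4u^3 + 3u^2 - 3u + 5
Add: -u^5 + 4u^4 - 4u^3 + 11u^2 + 3u + 8


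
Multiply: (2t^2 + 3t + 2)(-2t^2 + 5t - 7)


Distribute each term of the first polynomial:
  (2t^2)(-2t^2 + 5t - 7) = -4t^4 + 10t^3 - 14t^2
  (3t)(-2t^2 + 5t - 7) = -6t^3 + 15t^2 - 21t
  (2)(-2t^2 + 5t - 7) = -4t^2 + 10t - 14
Sum: -4t^4 + 4t^3 - 3t^2 - 11t - 14


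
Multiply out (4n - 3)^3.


Expand (4n - 3)^3 by repeated multiplication:
  (4n - 3)^2 = 16n^2 - 24n + 9
= 64n^3 - 144n^2 + 108n - 27


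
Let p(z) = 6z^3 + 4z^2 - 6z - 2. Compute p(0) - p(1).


p(0) = -2
p(1) = 2
p(0) - p(1) = -2 - 2 = -4


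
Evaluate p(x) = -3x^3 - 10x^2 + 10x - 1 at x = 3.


Using direct substitution:
  -3 * (3)^3 = -81
  -10 * (3)^2 = -90
  10 * (3)^1 = 30
  constant: -1
Sum = -81 - 90 + 30 - 1 = -142


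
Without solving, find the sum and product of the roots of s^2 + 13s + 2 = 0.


For as^2+bs+c=0: sum = -b/a, product = c/a.
a=1, b=13, c=2
Sum = -(13)/1 = -13
Product = (2)/1 = 2


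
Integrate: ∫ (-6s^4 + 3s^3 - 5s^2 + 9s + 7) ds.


Reverse power rule on each term:
  ∫ -6s^4 ds = -(6/5)s^5
  ∫ 3s^3 ds = (3/4)s^4
  ∫ -5s^2 ds = -(5/3)s^3
  ∫ 9s ds = (9/2)s^2
  ∫ 7 ds = 7s
F(s) = -(6/5)s^5 + (3/4)s^4 - (5/3)s^3 + (9/2)s^2 + 7s + C


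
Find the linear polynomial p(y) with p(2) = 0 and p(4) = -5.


p(y) = my + b. Using p(2)=0, p(4)=-5:
m = (0 + 5)/(2 - 4) = 5/-2 = -5/2
b = 0 - m*(2) = 0 + 5 = 5
p(y) = -(5/2)y + 5


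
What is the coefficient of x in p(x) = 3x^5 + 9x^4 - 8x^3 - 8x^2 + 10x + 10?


Read off the coefficient of x: 10


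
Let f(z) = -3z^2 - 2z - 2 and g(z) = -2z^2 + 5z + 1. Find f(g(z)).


Substitute g(z) into f:
f(g(z)) = -3*(-2z^2 + 5z + 1)^2 + (-2)*(-2z^2 + 5z + 1) + (-2)
(-2z^2 + 5z + 1)^2 = 4z^4 - 20z^3 + 21z^2 + 10z + 1
Expand and combine: -12z^4 + 60z^3 - 59z^2 - 40z - 7


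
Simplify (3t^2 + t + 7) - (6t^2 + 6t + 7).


Distribute the minus sign:
  (3t^2 + t + 7)
- (6t^2 + 6t + 7)
Negate second polynomial: -6t^2 - 6t - 7
Add: -3t^2 - 5t


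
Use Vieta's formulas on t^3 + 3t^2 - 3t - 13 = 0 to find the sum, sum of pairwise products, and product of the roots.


Monic cubic t^3+bt^2+ct+d=0: sum=-b, pairwise sum=c, product=-d.
b=3, c=-3, d=-13
r1+r2+r3 = -3
r1r2+r1r3+r2r3 = -3
r1r2r3 = 13


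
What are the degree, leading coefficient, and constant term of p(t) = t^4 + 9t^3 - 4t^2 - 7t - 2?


Highest power of t is 4, with coefficient 1. Constant term is -2.
Degree = 4, leading coefficient = 1, constant term = -2


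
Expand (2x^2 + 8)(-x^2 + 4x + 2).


Distribute each term of the first polynomial:
  (2x^2)(-x^2 + 4x + 2) = -2x^4 + 8x^3 + 4x^2
  (8)(-x^2 + 4x + 2) = -8x^2 + 32x + 16
Sum: -2x^4 + 8x^3 - 4x^2 + 32x + 16


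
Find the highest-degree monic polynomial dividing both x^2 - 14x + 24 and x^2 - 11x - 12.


Factor each:
  x^2 - 14x + 24 = (x - 12)(x - 2)
  x^2 - 11x - 12 = (x - 12)(x + 1)
Common monic factor: x - 12
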